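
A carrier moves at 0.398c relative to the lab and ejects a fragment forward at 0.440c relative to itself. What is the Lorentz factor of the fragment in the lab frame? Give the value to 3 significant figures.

γ ≈ 1.43

u_lab = (0.440 + 0.398)/(1 + 0.440×0.398) = 0.8380/1.17512 = 0.713119
γ = 1/√(1 − 0.713119²) = 1.43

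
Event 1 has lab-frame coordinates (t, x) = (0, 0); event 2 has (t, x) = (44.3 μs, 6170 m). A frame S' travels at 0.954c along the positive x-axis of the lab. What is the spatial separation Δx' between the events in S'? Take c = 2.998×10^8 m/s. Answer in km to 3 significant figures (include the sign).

Δx' ≈ -21.7 km

γ = 1/√(1 − 0.954²) = 3.3355
Δx' = γ(Δx − vΔt) = 3.3355 × (6170 m − 0.954×(2.998×10^8 m/s)×44.3×10^-6 s)
= 3.3355 × (-6500.2 m) = -21.7 km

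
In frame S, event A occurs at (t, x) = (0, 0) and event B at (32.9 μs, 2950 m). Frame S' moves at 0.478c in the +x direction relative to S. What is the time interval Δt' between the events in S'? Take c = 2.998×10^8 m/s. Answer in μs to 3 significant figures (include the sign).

Δt' ≈ 32.1 μs

γ = 1/√(1 − 0.478²) = 1.1385
Δt' = γ(Δt − vΔx/c²) = 1.1385 × (32.9 μs − 0.478×2950 m / (2.998×10^8 m/s))
= 1.1385 × (28.197 μs) = 32.1 μs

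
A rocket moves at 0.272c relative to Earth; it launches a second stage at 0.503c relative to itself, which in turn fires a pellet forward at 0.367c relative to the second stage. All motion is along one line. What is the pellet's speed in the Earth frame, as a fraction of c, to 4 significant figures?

u ≈ 0.8389c

Compose boost 2: (0.503 + 0.272)/(1 + 0.503×0.272) = 0.7750/1.13682 = 0.681729
Compose boost 3: (0.367 + 0.681729)/(1 + 0.367×0.681729) = 1.04873/1.25019 = 0.8389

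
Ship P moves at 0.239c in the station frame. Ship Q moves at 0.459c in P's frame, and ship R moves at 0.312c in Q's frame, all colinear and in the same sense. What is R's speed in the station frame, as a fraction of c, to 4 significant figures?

u ≈ 0.7866c

Compose boost 2: (0.459 + 0.239)/(1 + 0.459×0.239) = 0.6980/1.10970 = 0.628998
Compose boost 3: (0.312 + 0.628998)/(1 + 0.312×0.628998) = 0.940998/1.19625 = 0.7866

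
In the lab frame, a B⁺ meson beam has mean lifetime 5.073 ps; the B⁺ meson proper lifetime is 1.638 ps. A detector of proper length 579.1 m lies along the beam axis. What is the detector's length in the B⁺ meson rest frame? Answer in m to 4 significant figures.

L ≈ 187.0 m

Time dilation ⇒ γ = Δt/τ₀ = 5.073/1.638 = 3.09707
Length contraction: L = L₀/γ = 579.1/3.09707 = 187.0 m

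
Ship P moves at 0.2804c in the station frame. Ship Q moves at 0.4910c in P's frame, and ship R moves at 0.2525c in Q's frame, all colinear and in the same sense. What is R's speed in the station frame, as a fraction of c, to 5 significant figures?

Compose boost 2: (0.4910 + 0.2804)/(1 + 0.4910×0.2804) = 0.77140/1.137676 = 0.6780487
Compose boost 3: (0.2525 + 0.6780487)/(1 + 0.2525×0.6780487) = 0.9305487/1.171207 = 0.79452

u ≈ 0.79452c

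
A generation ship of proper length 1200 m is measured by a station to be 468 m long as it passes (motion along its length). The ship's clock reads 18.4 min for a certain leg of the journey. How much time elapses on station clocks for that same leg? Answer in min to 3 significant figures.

Δt ≈ 47.2 min

Length contraction ⇒ γ = L₀/L = 1200/468 = 2.5641
Time dilation: Δt = γτ₀ = 2.5641 × 18.4 min = 47.2 min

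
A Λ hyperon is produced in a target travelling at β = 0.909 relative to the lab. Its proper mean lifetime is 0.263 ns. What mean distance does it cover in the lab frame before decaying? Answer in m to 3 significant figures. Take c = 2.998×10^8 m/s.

γ = 1/√(1 − 0.909²) = 2.3993
Dilated lifetime: Δt = γτ₀ = 2.3993 × 0.263 ns = 0.63100 ns
d = vΔt = 0.909c × 0.63100 ns = 2.7252×10^8 m/s × 6.3100×10^-10 s = 0.172 m

d ≈ 0.172 m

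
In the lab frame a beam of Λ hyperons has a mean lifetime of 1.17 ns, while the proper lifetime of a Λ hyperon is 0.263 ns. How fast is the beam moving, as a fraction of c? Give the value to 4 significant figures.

γ = Δt/τ₀ = 1.17/0.263 = 4.44867
β = √(1 − 1/γ²) = √(1 − 1/4.44867²) = 0.9744

β ≈ 0.9744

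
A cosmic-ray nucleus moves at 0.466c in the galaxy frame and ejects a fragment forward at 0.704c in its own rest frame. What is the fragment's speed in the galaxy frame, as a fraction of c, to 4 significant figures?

u ≈ 0.8810c

Compose boost 2: (0.704 + 0.466)/(1 + 0.704×0.466) = 1.170/1.32806 = 0.8810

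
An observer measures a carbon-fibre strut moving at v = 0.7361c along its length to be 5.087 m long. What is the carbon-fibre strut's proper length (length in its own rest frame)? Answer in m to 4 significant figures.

γ = 1/√(1 − 0.7361²) = 1.47738
L₀ = γL = 1.47738 × 5.087 = 7.515 m

L₀ ≈ 7.515 m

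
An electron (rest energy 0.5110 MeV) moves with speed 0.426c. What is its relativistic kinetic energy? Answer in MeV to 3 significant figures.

γ = 1/√(1 − 0.426²) = 1.1053
K = (γ − 1)m₀c² = (1.1053 − 1) × 0.5110 MeV = 0.10531 × 0.5110 MeV = 0.0538 MeV

K ≈ 0.0538 MeV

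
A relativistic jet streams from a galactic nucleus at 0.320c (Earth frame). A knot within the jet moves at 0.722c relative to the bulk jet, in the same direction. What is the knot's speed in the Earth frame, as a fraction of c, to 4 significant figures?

Relativistic velocity addition: u = (u' + v)/(1 + u'v/c²)
= (0.722 + 0.320)/(1 + 0.722×0.320) = 1.042/1.23104 = 0.8464

u ≈ 0.8464c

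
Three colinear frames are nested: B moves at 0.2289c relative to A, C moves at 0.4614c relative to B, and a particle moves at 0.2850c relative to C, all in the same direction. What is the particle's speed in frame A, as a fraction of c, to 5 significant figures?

Compose boost 2: (0.4614 + 0.2289)/(1 + 0.4614×0.2289) = 0.69030/1.105614 = 0.6243587
Compose boost 3: (0.2850 + 0.6243587)/(1 + 0.2850×0.6243587) = 0.9093587/1.177942 = 0.77199

u ≈ 0.77199c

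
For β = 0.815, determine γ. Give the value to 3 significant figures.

γ = 1/√(1 − β²) = 1/√(1 − 0.815²) = 1/√(0.33578) = 1.73

γ ≈ 1.73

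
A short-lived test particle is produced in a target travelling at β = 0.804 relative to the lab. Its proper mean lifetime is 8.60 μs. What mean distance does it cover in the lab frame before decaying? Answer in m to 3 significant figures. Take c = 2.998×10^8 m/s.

γ = 1/√(1 − 0.804²) = 1.6817
Dilated lifetime: Δt = γτ₀ = 1.6817 × 8.60 μs = 14.463 μs
d = vΔt = 0.804c × 14.463 μs = 2.4104×10^8 m/s × 1.4463×10^-5 s = 3490 m

d ≈ 3490 m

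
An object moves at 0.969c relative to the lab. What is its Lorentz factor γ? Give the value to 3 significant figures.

γ = 1/√(1 − β²) = 1/√(1 − 0.969²) = 1/√(0.061039) = 4.05

γ ≈ 4.05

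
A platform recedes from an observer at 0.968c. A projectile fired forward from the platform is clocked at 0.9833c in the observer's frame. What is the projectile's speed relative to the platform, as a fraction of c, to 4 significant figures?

Inverse velocity addition: u' = (u − v)/(1 − uv/c²)
= (0.9833 − 0.968)/(1 − 0.9833×0.968) = 0.01530/0.0481656 = 0.3177

u' ≈ 0.3177c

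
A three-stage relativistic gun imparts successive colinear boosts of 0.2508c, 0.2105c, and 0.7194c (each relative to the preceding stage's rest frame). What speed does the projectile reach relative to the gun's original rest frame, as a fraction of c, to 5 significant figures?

u ≈ 0.88013c

Compose boost 2: (0.2105 + 0.2508)/(1 + 0.2105×0.2508) = 0.46130/1.052793 = 0.4381676
Compose boost 3: (0.7194 + 0.4381676)/(1 + 0.7194×0.4381676) = 1.157568/1.315218 = 0.88013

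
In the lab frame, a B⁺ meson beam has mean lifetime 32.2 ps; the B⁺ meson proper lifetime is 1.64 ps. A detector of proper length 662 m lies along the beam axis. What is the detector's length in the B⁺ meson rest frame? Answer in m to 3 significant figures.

L ≈ 33.7 m

Time dilation ⇒ γ = Δt/τ₀ = 32.2/1.64 = 19.634
Length contraction: L = L₀/γ = 662/19.634 = 33.7 m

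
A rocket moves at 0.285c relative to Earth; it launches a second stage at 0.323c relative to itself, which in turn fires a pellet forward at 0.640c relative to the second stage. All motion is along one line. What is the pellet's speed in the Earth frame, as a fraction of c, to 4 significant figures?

Compose boost 2: (0.323 + 0.285)/(1 + 0.323×0.285) = 0.6080/1.09205 = 0.556749
Compose boost 3: (0.640 + 0.556749)/(1 + 0.640×0.556749) = 1.19675/1.35632 = 0.8824

u ≈ 0.8824c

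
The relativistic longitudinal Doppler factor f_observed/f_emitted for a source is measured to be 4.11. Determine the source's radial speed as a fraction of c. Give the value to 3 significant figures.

β ≈ 0.888

f_obs/f_src = √((1+β)/(1−β)) = 4.11  ⇒  (1+β)/(1−β) = 16.892
β = |1 − D²|/(1 + D²) = |1 − 16.892|/(1 + 16.892) = 0.888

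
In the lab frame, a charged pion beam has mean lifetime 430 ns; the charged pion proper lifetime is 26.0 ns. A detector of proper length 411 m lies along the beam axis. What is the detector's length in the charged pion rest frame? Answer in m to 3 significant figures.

Time dilation ⇒ γ = Δt/τ₀ = 430/26.0 = 16.538
Length contraction: L = L₀/γ = 411/16.538 = 24.9 m

L ≈ 24.9 m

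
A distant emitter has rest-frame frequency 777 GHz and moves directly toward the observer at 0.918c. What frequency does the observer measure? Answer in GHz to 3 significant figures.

f_obs ≈ 3760 GHz

Relativistic Doppler: f_obs = f_src √((1+β)/(1−β))
= 777 × √(1.9180/0.082000) = 777 × 4.8363 = 3760 GHz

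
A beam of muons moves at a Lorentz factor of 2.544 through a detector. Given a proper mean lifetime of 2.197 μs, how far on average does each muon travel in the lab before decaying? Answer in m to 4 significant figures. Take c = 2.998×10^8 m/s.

β = √(1 − 1/γ²) = √(1 − 1/2.544²) = 0.919504
Dilated lifetime: Δt = γτ₀ = 2.544 × 2.197 μs = 5.58917 μs
d = vΔt = 0.919504c × 5.58917 μs = 2.75667×10^8 m/s × 5.58917×10^-6 s = 1541 m

d ≈ 1541 m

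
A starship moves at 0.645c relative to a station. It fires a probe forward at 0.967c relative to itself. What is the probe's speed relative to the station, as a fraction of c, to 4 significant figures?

u ≈ 0.9928c

Relativistic velocity addition: u = (u' + v)/(1 + u'v/c²)
= (0.967 + 0.645)/(1 + 0.967×0.645) = 1.612/1.62372 = 0.9928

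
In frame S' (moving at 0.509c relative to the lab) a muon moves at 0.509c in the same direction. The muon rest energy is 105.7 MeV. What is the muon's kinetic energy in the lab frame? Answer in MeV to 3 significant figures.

K ≈ 73.9 MeV

u_lab = (0.509 + 0.509)/(1 + 0.509×0.509) = 0.808526
γ = 1/√(1 − 0.808526²) = 1.6994
K = (γ − 1)m₀c² = (1.6994 − 1) × 105.7 = 0.69935 × 105.7 = 73.9 MeV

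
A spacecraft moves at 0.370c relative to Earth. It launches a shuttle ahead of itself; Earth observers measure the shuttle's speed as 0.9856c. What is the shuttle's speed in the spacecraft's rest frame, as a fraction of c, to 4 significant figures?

Inverse velocity addition: u' = (u − v)/(1 − uv/c²)
= (0.9856 − 0.370)/(1 − 0.9856×0.370) = 0.6156/0.635328 = 0.9689

u' ≈ 0.9689c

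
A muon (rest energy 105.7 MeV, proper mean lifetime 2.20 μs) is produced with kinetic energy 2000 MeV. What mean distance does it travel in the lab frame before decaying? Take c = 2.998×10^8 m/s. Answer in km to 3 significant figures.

γ = 1 + K/(m₀c²) = 1 + 2000/105.7 = 19.921
β = √(1 − 1/γ²) = 0.99874
Dilated lifetime: γτ₀ = 19.921 × 2.20 μs = 43.827 μs
d = βc·γτ₀ = 0.99874 × (2.998×10^8 m/s) × 4.3827×10^-5 s = 13.1 km

d ≈ 13.1 km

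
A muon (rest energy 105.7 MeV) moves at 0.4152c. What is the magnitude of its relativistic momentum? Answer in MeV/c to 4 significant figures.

p ≈ 48.24 MeV/c

γ = 1/√(1 − 0.4152²) = 1.09923
p = γβm₀c = 1.09923 × 0.4152 × 105.7 MeV/c = 48.24 MeV/c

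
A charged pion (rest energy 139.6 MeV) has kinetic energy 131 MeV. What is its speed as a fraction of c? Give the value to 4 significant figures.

γ = 1 + K/(m₀c²) = 1 + 131/139.6 = 1.93840
β = √(1 − 1/γ²) = 0.8567

β ≈ 0.8567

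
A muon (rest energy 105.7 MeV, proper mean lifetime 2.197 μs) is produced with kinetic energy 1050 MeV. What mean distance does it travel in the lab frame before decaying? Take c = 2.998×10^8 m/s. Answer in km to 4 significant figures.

γ = 1 + K/(m₀c²) = 1 + 1050/105.7 = 10.9338
β = √(1 − 1/γ²) = 0.995809
Dilated lifetime: γτ₀ = 10.9338 × 2.197 μs = 24.0215 μs
d = βc·γτ₀ = 0.995809 × (2.998×10^8 m/s) × 2.40215×10^-5 s = 7.171 km

d ≈ 7.171 km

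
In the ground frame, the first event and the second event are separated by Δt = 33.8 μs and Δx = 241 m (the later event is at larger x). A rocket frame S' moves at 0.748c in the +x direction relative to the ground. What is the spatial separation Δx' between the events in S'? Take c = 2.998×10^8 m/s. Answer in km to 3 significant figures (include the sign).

γ = 1/√(1 − 0.748²) = 1.5067
Δx' = γ(Δx − vΔt) = 1.5067 × (241 m − 0.748×(2.998×10^8 m/s)×33.8×10^-6 s)
= 1.5067 × (-7338.7 m) = -11.1 km

Δx' ≈ -11.1 km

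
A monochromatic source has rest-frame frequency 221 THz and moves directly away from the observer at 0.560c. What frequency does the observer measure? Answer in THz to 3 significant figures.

f_obs ≈ 117 THz

Relativistic Doppler: f_obs = f_src √((1−β)/(1+β))
= 221 × √(0.44000/1.5600) = 221 × 0.53109 = 117 THz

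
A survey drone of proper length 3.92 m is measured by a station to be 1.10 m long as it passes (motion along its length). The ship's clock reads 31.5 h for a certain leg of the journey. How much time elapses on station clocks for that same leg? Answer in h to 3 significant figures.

Δt ≈ 112 h

Length contraction ⇒ γ = L₀/L = 3.92/1.10 = 3.5636
Time dilation: Δt = γτ₀ = 3.5636 × 31.5 h = 112 h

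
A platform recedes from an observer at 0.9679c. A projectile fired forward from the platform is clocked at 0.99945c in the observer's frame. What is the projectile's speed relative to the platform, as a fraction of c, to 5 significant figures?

u' ≈ 0.96683c

Inverse velocity addition: u' = (u − v)/(1 − uv/c²)
= (0.99945 − 0.9679)/(1 − 0.99945×0.9679) = 0.031550/0.03263235 = 0.96683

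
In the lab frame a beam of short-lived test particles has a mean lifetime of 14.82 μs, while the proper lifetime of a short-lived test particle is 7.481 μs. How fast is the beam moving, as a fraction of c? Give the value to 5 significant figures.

β ≈ 0.86324

γ = Δt/τ₀ = 14.82/7.481 = 1.981019
β = √(1 − 1/γ²) = √(1 − 1/1.981019²) = 0.86324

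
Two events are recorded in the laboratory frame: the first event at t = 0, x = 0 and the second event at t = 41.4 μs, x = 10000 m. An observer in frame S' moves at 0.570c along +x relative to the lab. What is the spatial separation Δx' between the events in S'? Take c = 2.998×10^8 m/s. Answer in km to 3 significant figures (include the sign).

Δx' ≈ 3.56 km

γ = 1/√(1 − 0.570²) = 1.2171
Δx' = γ(Δx − vΔt) = 1.2171 × (10000 m − 0.570×(2.998×10^8 m/s)×41.4×10^-6 s)
= 1.2171 × (2925.3 m) = 3.56 km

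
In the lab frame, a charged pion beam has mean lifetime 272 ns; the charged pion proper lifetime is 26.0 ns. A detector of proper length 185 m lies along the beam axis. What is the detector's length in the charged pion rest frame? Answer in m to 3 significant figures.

L ≈ 17.7 m

Time dilation ⇒ γ = Δt/τ₀ = 272/26.0 = 10.462
Length contraction: L = L₀/γ = 185/10.462 = 17.7 m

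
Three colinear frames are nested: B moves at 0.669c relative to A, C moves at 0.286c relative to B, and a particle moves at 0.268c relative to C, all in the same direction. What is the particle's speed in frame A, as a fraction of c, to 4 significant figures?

Compose boost 2: (0.286 + 0.669)/(1 + 0.286×0.669) = 0.9550/1.19133 = 0.801622
Compose boost 3: (0.268 + 0.801622)/(1 + 0.268×0.801622) = 1.06962/1.21483 = 0.8805

u ≈ 0.8805c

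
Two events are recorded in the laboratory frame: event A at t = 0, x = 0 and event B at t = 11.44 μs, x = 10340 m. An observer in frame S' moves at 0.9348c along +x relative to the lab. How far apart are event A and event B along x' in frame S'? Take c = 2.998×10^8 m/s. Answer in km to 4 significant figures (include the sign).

Δx' ≈ 20.09 km

γ = 1/√(1 − 0.9348²) = 2.81552
Δx' = γ(Δx − vΔt) = 2.81552 × (10340 m − 0.9348×(2.998×10^8 m/s)×11.44×10^-6 s)
= 2.81552 × (7133.91 m) = 20.09 km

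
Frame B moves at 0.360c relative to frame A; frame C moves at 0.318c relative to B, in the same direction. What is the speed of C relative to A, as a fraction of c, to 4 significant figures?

u ≈ 0.6084c

Compose boost 2: (0.318 + 0.360)/(1 + 0.318×0.360) = 0.6780/1.11448 = 0.6084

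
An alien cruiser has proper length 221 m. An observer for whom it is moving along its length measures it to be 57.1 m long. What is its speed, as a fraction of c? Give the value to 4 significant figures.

γ = L₀/L = 221/57.1 = 3.87040
β = √(1 − 1/γ²) = 0.9660

β ≈ 0.9660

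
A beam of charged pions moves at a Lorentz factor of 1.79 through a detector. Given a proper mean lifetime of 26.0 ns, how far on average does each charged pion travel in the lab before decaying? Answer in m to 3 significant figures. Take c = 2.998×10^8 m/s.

d ≈ 11.6 m

β = √(1 − 1/γ²) = √(1 − 1/1.79²) = 0.82940
Dilated lifetime: Δt = γτ₀ = 1.79 × 26.0 ns = 46.540 ns
d = vΔt = 0.82940c × 46.540 ns = 2.4865×10^8 m/s × 4.6540×10^-8 s = 11.6 m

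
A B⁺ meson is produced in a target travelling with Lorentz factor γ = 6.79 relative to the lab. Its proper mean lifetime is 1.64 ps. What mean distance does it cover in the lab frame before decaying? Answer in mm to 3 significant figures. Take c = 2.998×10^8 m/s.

d ≈ 3.30 mm

β = √(1 − 1/γ²) = √(1 − 1/6.79²) = 0.98910
Dilated lifetime: Δt = γτ₀ = 6.79 × 1.64 ps = 11.136 ps
d = vΔt = 0.98910c × 11.136 ps = 2.9653×10^8 m/s × 1.1136×10^-11 s = 3.30 mm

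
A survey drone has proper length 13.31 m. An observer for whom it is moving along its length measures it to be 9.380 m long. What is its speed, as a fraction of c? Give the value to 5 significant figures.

γ = L₀/L = 13.31/9.380 = 1.418977
β = √(1 − 1/γ²) = 0.70947

β ≈ 0.70947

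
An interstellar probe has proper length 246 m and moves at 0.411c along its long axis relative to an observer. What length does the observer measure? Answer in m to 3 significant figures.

γ = 1/√(1 − 0.411²) = 1.0969
Length contraction: L = L₀/γ = 246/1.0969 = 224 m

L ≈ 224 m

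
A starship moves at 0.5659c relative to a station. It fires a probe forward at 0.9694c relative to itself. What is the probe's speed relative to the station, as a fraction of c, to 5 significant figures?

u ≈ 0.99142c

Relativistic velocity addition: u = (u' + v)/(1 + u'v/c²)
= (0.9694 + 0.5659)/(1 + 0.9694×0.5659) = 1.5353/1.548583 = 0.99142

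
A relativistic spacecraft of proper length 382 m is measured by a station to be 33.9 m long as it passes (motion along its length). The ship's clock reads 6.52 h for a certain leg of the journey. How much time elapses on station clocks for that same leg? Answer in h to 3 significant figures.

Length contraction ⇒ γ = L₀/L = 382/33.9 = 11.268
Time dilation: Δt = γτ₀ = 11.268 × 6.52 h = 73.5 h

Δt ≈ 73.5 h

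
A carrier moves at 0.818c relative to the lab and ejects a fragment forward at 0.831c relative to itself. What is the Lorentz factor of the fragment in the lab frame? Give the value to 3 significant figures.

γ ≈ 5.25

u_lab = (0.831 + 0.818)/(1 + 0.831×0.818) = 1.649/1.67976 = 0.981689
γ = 1/√(1 − 0.981689²) = 5.25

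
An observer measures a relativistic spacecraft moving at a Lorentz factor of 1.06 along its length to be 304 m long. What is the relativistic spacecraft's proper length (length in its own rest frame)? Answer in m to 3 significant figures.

γ = 1.06 (given)
L₀ = γL = 1.06 × 304 = 322 m

L₀ ≈ 322 m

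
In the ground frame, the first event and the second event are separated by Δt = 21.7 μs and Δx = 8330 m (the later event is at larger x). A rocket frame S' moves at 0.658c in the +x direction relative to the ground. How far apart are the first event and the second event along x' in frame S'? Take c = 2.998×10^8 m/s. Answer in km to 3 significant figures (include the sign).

Δx' ≈ 5.38 km

γ = 1/√(1 − 0.658²) = 1.3280
Δx' = γ(Δx − vΔt) = 1.3280 × (8330 m − 0.658×(2.998×10^8 m/s)×21.7×10^-6 s)
= 1.3280 × (4049.3 m) = 5.38 km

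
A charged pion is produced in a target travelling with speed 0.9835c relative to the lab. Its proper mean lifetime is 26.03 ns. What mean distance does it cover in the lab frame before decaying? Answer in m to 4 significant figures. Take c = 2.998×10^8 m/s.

γ = 1/√(1 − 0.9835²) = 5.52767
Dilated lifetime: Δt = γτ₀ = 5.52767 × 26.03 ns = 143.885 ns
d = vΔt = 0.9835c × 143.885 ns = 2.94853×10^8 m/s × 1.43885×10^-7 s = 42.43 m

d ≈ 42.43 m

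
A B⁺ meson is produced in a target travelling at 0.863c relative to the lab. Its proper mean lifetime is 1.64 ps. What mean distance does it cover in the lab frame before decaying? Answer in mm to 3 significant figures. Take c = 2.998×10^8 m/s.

d ≈ 0.840 mm

γ = 1/√(1 − 0.863²) = 1.9794
Dilated lifetime: Δt = γτ₀ = 1.9794 × 1.64 ps = 3.2462 ps
d = vΔt = 0.863c × 3.2462 ps = 2.5873×10^8 m/s × 3.2462×10^-12 s = 0.840 mm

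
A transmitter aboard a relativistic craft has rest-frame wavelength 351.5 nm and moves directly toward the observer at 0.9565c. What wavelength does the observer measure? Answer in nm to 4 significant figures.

Relativistic Doppler: λ_obs = λ_src √((1−β)/(1+β))
= 351.5 × √(0.0435000/1.95650) = 351.5 × 0.149109 = 52.41 nm

λ_obs ≈ 52.41 nm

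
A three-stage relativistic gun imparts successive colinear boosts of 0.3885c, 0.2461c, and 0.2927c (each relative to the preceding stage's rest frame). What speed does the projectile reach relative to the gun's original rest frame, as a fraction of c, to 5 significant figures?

Compose boost 2: (0.2461 + 0.3885)/(1 + 0.2461×0.3885) = 0.63460/1.095610 = 0.5792208
Compose boost 3: (0.2927 + 0.5792208)/(1 + 0.2927×0.5792208) = 0.8719208/1.169538 = 0.74553

u ≈ 0.74553c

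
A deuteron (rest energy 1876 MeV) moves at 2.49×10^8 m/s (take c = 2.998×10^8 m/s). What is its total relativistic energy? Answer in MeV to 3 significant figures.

β = v/c = 2.49×10^8 / 2.998×10^8 = 0.83055
γ = 1/√(1 − 0.83055²) = 1.7955
E = γm₀c² = 1.7955 × 1876 MeV = 3370 MeV

E ≈ 3370 MeV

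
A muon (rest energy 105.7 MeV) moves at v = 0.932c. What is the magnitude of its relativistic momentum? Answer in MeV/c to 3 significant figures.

γ = 1/√(1 − 0.932²) = 2.7589
p = γβm₀c = 2.7589 × 0.932 × 105.7 MeV/c = 272 MeV/c

p ≈ 272 MeV/c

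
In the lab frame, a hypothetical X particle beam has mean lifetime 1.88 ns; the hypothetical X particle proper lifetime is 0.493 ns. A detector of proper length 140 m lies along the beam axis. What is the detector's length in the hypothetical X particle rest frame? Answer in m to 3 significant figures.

Time dilation ⇒ γ = Δt/τ₀ = 1.88/0.493 = 3.8134
Length contraction: L = L₀/γ = 140/3.8134 = 36.7 m

L ≈ 36.7 m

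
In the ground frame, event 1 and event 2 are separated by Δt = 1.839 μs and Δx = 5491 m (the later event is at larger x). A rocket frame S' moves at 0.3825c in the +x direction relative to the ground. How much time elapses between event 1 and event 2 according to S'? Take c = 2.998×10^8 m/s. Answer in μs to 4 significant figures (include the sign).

Δt' ≈ -5.592 μs

γ = 1/√(1 − 0.3825²) = 1.08230
Δt' = γ(Δt − vΔx/c²) = 1.08230 × (1.839 μs − 0.3825×5491 m / (2.998×10^8 m/s))
= 1.08230 × (-5.16670 μs) = -5.592 μs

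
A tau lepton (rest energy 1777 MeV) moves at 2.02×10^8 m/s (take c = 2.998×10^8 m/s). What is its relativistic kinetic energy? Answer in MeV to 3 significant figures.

β = v/c = 2.02×10^8 / 2.998×10^8 = 0.67378
γ = 1/√(1 − 0.67378²) = 1.3533
K = (γ − 1)m₀c² = (1.3533 − 1) × 1777 MeV = 0.35331 × 1777 MeV = 628 MeV

K ≈ 628 MeV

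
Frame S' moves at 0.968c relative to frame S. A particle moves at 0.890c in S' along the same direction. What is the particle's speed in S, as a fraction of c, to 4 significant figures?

Relativistic velocity addition: u = (u' + v)/(1 + u'v/c²)
= (0.890 + 0.968)/(1 + 0.890×0.968) = 1.858/1.86152 = 0.9981

u ≈ 0.9981c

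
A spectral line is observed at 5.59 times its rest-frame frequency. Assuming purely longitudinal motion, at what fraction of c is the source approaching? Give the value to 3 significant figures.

f_obs/f_src = √((1+β)/(1−β)) = 5.59  ⇒  (1+β)/(1−β) = 31.248
β = |1 − D²|/(1 + D²) = |1 − 31.248|/(1 + 31.248) = 0.938

β ≈ 0.938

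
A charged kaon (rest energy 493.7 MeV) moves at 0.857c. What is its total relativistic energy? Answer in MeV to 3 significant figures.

γ = 1/√(1 − 0.857²) = 1.9406
E = γm₀c² = 1.9406 × 493.7 MeV = 958 MeV

E ≈ 958 MeV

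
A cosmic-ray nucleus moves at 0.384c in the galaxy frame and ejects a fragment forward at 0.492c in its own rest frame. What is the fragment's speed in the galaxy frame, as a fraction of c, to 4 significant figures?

u ≈ 0.7368c

Compose boost 2: (0.492 + 0.384)/(1 + 0.492×0.384) = 0.8760/1.18893 = 0.7368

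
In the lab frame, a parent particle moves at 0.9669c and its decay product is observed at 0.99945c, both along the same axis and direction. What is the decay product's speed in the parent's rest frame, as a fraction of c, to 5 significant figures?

Inverse velocity addition: u' = (u − v)/(1 − uv/c²)
= (0.99945 − 0.9669)/(1 − 0.99945×0.9669) = 0.032550/0.03363180 = 0.96783

u' ≈ 0.96783c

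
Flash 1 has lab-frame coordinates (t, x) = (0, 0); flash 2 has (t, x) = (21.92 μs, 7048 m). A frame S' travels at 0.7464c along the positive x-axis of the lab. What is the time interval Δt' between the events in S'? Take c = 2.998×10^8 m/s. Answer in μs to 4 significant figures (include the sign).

γ = 1/√(1 − 0.7464²) = 1.50264
Δt' = γ(Δt − vΔx/c²) = 1.50264 × (21.92 μs − 0.7464×7048 m / (2.998×10^8 m/s))
= 1.50264 × (4.37288 μs) = 6.571 μs

Δt' ≈ 6.571 μs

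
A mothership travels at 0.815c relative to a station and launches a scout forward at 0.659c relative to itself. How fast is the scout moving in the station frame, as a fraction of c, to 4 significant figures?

u ≈ 0.9590c

Compose boost 2: (0.659 + 0.815)/(1 + 0.659×0.815) = 1.474/1.53709 = 0.9590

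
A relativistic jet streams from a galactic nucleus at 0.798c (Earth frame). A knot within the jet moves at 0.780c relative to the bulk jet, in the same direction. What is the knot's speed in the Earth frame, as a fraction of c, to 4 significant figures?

u ≈ 0.9726c

Relativistic velocity addition: u = (u' + v)/(1 + u'v/c²)
= (0.780 + 0.798)/(1 + 0.780×0.798) = 1.578/1.62244 = 0.9726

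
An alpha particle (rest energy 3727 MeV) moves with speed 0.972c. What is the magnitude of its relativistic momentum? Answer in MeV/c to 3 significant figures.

γ = 1/√(1 − 0.972²) = 4.2557
p = γβm₀c = 4.2557 × 0.972 × 3727 MeV/c = 15400 MeV/c

p ≈ 15400 MeV/c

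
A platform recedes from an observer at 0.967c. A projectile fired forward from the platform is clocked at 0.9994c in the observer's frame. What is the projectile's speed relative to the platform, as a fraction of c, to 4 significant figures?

Inverse velocity addition: u' = (u − v)/(1 − uv/c²)
= (0.9994 − 0.967)/(1 − 0.9994×0.967) = 0.03240/0.0335802 = 0.9649

u' ≈ 0.9649c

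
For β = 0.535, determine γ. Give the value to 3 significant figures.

γ ≈ 1.18

γ = 1/√(1 − β²) = 1/√(1 − 0.535²) = 1/√(0.71378) = 1.18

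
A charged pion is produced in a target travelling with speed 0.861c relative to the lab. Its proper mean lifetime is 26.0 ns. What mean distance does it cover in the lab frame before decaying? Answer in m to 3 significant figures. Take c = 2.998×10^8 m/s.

γ = 1/√(1 − 0.861²) = 1.9662
Dilated lifetime: Δt = γτ₀ = 1.9662 × 26.0 ns = 51.120 ns
d = vΔt = 0.861c × 51.120 ns = 2.5813×10^8 m/s × 5.1120×10^-8 s = 13.2 m

d ≈ 13.2 m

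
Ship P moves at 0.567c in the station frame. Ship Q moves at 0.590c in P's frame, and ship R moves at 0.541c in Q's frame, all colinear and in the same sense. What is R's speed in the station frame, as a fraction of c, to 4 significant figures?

u ≈ 0.9584c

Compose boost 2: (0.590 + 0.567)/(1 + 0.590×0.567) = 1.157/1.33453 = 0.866972
Compose boost 3: (0.541 + 0.866972)/(1 + 0.541×0.866972) = 1.40797/1.46903 = 0.9584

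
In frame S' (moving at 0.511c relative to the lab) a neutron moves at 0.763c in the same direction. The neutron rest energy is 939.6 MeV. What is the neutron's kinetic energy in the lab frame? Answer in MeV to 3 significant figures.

u_lab = (0.763 + 0.511)/(1 + 0.763×0.511) = 0.916617
γ = 1/√(1 − 0.916617²) = 2.5015
K = (γ − 1)m₀c² = (2.5015 − 1) × 939.6 = 1.5015 × 939.6 = 1410 MeV

K ≈ 1410 MeV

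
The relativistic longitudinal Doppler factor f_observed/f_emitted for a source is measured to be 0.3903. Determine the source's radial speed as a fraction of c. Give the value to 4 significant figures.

β ≈ 0.7356

f_obs/f_src = √((1−β)/(1+β)) = 0.3903  ⇒  (1−β)/(1+β) = 0.152334
β = |1 − D²|/(1 + D²) = |1 − 0.152334|/(1 + 0.152334) = 0.7356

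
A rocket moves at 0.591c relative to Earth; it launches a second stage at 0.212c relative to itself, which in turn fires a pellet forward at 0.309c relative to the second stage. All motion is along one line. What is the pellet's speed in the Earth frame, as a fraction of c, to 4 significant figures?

u ≈ 0.8378c

Compose boost 2: (0.212 + 0.591)/(1 + 0.212×0.591) = 0.8030/1.12529 = 0.713593
Compose boost 3: (0.309 + 0.713593)/(1 + 0.309×0.713593) = 1.02259/1.22050 = 0.8378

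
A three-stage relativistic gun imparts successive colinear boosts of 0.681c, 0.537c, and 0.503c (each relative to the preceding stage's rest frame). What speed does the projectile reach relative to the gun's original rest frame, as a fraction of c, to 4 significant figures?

Compose boost 2: (0.537 + 0.681)/(1 + 0.537×0.681) = 1.218/1.36570 = 0.891852
Compose boost 3: (0.503 + 0.891852)/(1 + 0.503×0.891852) = 1.39485/1.44860 = 0.9629

u ≈ 0.9629c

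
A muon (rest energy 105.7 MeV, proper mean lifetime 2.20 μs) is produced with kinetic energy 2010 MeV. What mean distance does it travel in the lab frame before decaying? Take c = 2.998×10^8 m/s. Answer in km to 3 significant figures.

d ≈ 13.2 km

γ = 1 + K/(m₀c²) = 1 + 2010/105.7 = 20.016
β = √(1 − 1/γ²) = 0.99875
Dilated lifetime: γτ₀ = 20.016 × 2.20 μs = 44.035 μs
d = βc·γτ₀ = 0.99875 × (2.998×10^8 m/s) × 4.4035×10^-5 s = 13.2 km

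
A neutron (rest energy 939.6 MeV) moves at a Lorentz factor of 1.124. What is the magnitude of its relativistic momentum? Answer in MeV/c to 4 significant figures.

β = √(1 − 1/γ²) = √(1 − 1/1.124²) = 0.456585
p = γβm₀c = 1.124 × 0.456585 × 939.6 MeV/c = 482.2 MeV/c

p ≈ 482.2 MeV/c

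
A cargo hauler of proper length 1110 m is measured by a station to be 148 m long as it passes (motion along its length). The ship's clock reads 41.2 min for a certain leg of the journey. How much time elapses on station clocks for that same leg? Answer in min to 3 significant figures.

Δt ≈ 309 min

Length contraction ⇒ γ = L₀/L = 1110/148 = 7.5000
Time dilation: Δt = γτ₀ = 7.5000 × 41.2 min = 309 min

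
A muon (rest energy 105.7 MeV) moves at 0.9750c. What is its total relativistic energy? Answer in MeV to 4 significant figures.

E ≈ 475.7 MeV

γ = 1/√(1 − 0.9750²) = 4.50035
E = γm₀c² = 4.50035 × 105.7 MeV = 475.7 MeV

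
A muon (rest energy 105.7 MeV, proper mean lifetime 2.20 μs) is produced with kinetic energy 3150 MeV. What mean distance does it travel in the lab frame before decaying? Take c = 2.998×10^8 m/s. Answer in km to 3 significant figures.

d ≈ 20.3 km

γ = 1 + K/(m₀c²) = 1 + 3150/105.7 = 30.801
β = √(1 − 1/γ²) = 0.99947
Dilated lifetime: γτ₀ = 30.801 × 2.20 μs = 67.763 μs
d = βc·γτ₀ = 0.99947 × (2.998×10^8 m/s) × 6.7763×10^-5 s = 20.3 km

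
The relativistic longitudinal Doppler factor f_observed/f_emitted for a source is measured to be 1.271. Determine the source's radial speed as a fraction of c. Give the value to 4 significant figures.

f_obs/f_src = √((1+β)/(1−β)) = 1.271  ⇒  (1+β)/(1−β) = 1.61544
β = |1 − D²|/(1 + D²) = |1 − 1.61544|/(1 + 1.61544) = 0.2353

β ≈ 0.2353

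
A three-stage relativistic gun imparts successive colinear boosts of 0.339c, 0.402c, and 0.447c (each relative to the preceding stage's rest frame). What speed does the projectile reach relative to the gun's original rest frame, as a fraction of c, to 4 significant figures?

Compose boost 2: (0.402 + 0.339)/(1 + 0.402×0.339) = 0.7410/1.13628 = 0.652129
Compose boost 3: (0.447 + 0.652129)/(1 + 0.447×0.652129) = 1.09913/1.29150 = 0.8510

u ≈ 0.8510c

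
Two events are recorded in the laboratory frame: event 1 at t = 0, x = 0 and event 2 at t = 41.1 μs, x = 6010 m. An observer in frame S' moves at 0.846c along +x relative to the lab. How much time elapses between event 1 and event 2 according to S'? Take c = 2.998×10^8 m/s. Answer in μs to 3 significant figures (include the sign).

γ = 1/√(1 − 0.846²) = 1.8755
Δt' = γ(Δt − vΔx/c²) = 1.8755 × (41.1 μs − 0.846×6010 m / (2.998×10^8 m/s))
= 1.8755 × (24.140 μs) = 45.3 μs

Δt' ≈ 45.3 μs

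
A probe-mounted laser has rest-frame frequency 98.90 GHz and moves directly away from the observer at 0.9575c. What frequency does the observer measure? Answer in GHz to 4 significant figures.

Relativistic Doppler: f_obs = f_src √((1−β)/(1+β))
= 98.90 × √(0.0425000/1.95750) = 98.90 × 0.147348 = 14.57 GHz

f_obs ≈ 14.57 GHz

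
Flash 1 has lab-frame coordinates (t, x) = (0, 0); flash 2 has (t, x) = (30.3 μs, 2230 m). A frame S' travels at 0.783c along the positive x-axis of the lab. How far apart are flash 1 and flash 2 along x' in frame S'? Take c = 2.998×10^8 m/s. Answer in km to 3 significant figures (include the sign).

γ = 1/√(1 − 0.783²) = 1.6077
Δx' = γ(Δx − vΔt) = 1.6077 × (2230 m − 0.783×(2.998×10^8 m/s)×30.3×10^-6 s)
= 1.6077 × (-4882.7 m) = -7.85 km

Δx' ≈ -7.85 km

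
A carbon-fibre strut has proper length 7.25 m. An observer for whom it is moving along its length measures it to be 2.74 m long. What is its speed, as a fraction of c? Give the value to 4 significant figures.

γ = L₀/L = 7.25/2.74 = 2.64599
β = √(1 − 1/γ²) = 0.9258

β ≈ 0.9258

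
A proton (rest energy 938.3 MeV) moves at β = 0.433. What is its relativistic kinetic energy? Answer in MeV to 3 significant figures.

K ≈ 103 MeV

γ = 1/√(1 − 0.433²) = 1.1094
K = (γ − 1)m₀c² = (1.1094 − 1) × 938.3 MeV = 0.10939 × 938.3 MeV = 103 MeV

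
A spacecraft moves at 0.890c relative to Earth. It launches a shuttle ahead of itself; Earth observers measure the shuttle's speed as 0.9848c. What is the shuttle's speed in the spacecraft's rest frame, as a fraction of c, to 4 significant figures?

u' ≈ 0.7674c

Inverse velocity addition: u' = (u − v)/(1 − uv/c²)
= (0.9848 − 0.890)/(1 − 0.9848×0.890) = 0.09480/0.123528 = 0.7674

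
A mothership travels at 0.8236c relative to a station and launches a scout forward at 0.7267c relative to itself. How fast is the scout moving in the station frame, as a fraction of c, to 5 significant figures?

u ≈ 0.96984c

Compose boost 2: (0.7267 + 0.8236)/(1 + 0.7267×0.8236) = 1.5503/1.598510 = 0.96984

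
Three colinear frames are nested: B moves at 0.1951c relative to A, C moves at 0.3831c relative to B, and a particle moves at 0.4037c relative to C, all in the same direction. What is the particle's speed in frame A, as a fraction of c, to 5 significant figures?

Compose boost 2: (0.3831 + 0.1951)/(1 + 0.3831×0.1951) = 0.57820/1.074743 = 0.5379892
Compose boost 3: (0.4037 + 0.5379892)/(1 + 0.4037×0.5379892) = 0.9416892/1.217186 = 0.77366

u ≈ 0.77366c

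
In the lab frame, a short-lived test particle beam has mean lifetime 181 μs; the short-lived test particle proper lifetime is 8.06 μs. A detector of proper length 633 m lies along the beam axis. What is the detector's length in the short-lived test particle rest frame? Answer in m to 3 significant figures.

L ≈ 28.2 m

Time dilation ⇒ γ = Δt/τ₀ = 181/8.06 = 22.457
Length contraction: L = L₀/γ = 633/22.457 = 28.2 m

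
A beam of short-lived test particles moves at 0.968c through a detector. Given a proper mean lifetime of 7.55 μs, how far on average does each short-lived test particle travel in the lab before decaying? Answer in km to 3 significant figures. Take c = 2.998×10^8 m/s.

d ≈ 8.73 km

γ = 1/√(1 − 0.968²) = 3.9849
Dilated lifetime: Δt = γτ₀ = 3.9849 × 7.55 μs = 30.086 μs
d = vΔt = 0.968c × 30.086 μs = 2.9021×10^8 m/s × 3.0086×10^-5 s = 8.73 km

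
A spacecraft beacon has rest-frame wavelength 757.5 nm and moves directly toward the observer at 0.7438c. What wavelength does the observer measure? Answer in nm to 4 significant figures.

λ_obs ≈ 290.4 nm

Relativistic Doppler: λ_obs = λ_src √((1−β)/(1+β))
= 757.5 × √(0.256200/1.74380) = 757.5 × 0.383302 = 290.4 nm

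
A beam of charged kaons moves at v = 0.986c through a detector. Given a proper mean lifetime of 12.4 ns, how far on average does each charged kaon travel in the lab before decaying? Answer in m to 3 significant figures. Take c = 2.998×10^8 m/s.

γ = 1/√(1 − 0.986²) = 5.9972
Dilated lifetime: Δt = γτ₀ = 5.9972 × 12.4 ns = 74.365 ns
d = vΔt = 0.986c × 74.365 ns = 2.9560×10^8 m/s × 7.4365×10^-8 s = 22.0 m

d ≈ 22.0 m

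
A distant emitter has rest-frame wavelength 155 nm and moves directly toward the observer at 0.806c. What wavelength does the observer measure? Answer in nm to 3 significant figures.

λ_obs ≈ 50.8 nm

Relativistic Doppler: λ_obs = λ_src √((1−β)/(1+β))
= 155 × √(0.19400/1.8060) = 155 × 0.32775 = 50.8 nm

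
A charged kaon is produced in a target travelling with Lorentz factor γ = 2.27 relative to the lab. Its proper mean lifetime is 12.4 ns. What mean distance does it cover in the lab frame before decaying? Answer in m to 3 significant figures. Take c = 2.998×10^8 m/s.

β = √(1 − 1/γ²) = √(1 − 1/2.27²) = 0.89774
Dilated lifetime: Δt = γτ₀ = 2.27 × 12.4 ns = 28.148 ns
d = vΔt = 0.89774c × 28.148 ns = 2.6914×10^8 m/s × 2.8148×10^-8 s = 7.58 m

d ≈ 7.58 m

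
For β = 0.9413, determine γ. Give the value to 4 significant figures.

γ ≈ 2.962

γ = 1/√(1 − β²) = 1/√(1 − 0.9413²) = 1/√(0.113954) = 2.962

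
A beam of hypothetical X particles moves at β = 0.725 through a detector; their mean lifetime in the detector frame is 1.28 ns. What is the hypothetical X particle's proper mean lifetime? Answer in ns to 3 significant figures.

γ = 1/√(1 − 0.725²) = 1.4519
Proper time: τ₀ = Δt/γ = 1.28/1.4519 = 0.882 ns

τ₀ ≈ 0.882 ns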